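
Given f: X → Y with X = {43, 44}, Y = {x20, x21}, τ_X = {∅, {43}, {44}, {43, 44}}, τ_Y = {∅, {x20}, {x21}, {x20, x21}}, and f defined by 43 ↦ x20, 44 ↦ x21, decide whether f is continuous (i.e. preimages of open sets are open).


f IS continuous.

Compute f^{-1}(U) for each U ∈ τ_Y:
  U = ∅: f^{-1}(U) = ∅ ∈ τ_X ✓.
  U = {x20}: f^{-1}(U) = {43} ∈ τ_X ✓.
  U = {x21}: f^{-1}(U) = {44} ∈ τ_X ✓.
  U = {x20, x21}: f^{-1}(U) = {43, 44} ∈ τ_X ✓.
Every preimage lies in τ_X, so f IS continuous.


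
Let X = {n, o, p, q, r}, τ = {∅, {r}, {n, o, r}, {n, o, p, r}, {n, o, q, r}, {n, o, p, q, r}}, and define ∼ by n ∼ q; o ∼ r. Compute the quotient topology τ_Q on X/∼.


X/∼ = {[n=q], [o=r], [p]}; |τ_Q| = 3.

Equivalence classes: [n=q], [o=r], [p].
Quotient map π: X → X/∼ sends n ↦ [n=q], o ↦ [o=r], p ↦ [p], q ↦ [n=q], r ↦ [o=r].
For each subset V ⊆ X/∼, compute π^{-1}(V) ⊆ X and check whether π^{-1}(V) ∈ τ. V is open in τ_Q iff π^{-1}(V) ∈ τ.
  V = {}: π^{-1}(V) = ∅ ∈ τ ✓.
  V = {[n=q]}: π^{-1}(V) = {n, q} ∉ τ ✗.
  V = {[o=r]}: π^{-1}(V) = {o, r} ∉ τ ✗.
  V = {[n=q], [o=r]}: π^{-1}(V) = {n, o, q, r} ∈ τ ✓.
  V = {[p]}: π^{-1}(V) = {p} ∉ τ ✗.
  V = {[n=q], [p]}: π^{-1}(V) = {n, p, q} ∉ τ ✗.
  V = {[o=r], [p]}: π^{-1}(V) = {o, p, r} ∉ τ ✗.
  V = {[n=q], [o=r], [p]}: π^{-1}(V) = {n, o, p, q, r} ∈ τ ✓.
Open sets in the quotient: τ_Q = {{}, {[n=q], [o=r]}, {[n=q], [o=r], [p]}} (3 elements).


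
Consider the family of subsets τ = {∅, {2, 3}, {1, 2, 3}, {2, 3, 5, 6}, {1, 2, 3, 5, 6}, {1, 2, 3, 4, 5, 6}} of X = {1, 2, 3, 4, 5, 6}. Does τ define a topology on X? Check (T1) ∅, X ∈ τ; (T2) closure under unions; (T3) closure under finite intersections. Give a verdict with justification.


τ IS a topology on X.

Axiom (T1): ∅ ∈ τ? Yes; X ∈ τ? Yes.
Axiom (T2/T3): check pairwise unions and intersections of members of τ.
All pairwise intersections and unions checked — each lies in τ. Therefore τ satisfies (T1), (T2), (T3): it IS a topology on X.


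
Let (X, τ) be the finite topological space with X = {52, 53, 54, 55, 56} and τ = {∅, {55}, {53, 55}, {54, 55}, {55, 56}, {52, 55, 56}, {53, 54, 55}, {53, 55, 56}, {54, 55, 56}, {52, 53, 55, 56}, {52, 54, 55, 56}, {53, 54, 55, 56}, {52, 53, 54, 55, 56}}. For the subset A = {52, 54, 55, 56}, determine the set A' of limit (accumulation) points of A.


A' = {52, 53, 54, 56}

For each x ∈ X, list the open sets U ∈ τ with x ∈ U, then check whether U ∩ (A ∖ {x}) ≠ ∅ for every such U.
  x = 52: opens ∋ x are {52, 55, 56}, {52, 53, 55, 56}, {52, 54, 55, 56}, {52, 53, 54, 55, 56}; each meets A ∖ {52}, so x IS a limit point.
  x = 53: opens ∋ x are {53, 55}, {53, 54, 55}, {53, 55, 56}, {52, 53, 55, 56}, {53, 54, 55, 56}, {52, 53, 54, 55, 56}; each meets A ∖ {53}, so x IS a limit point.
  x = 54: opens ∋ x are {54, 55}, {53, 54, 55}, {54, 55, 56}, {52, 54, 55, 56}, {53, 54, 55, 56}, {52, 53, 54, 55, 56}; each meets A ∖ {54}, so x IS a limit point.
  x = 55: open {55} ∋ x has {55} ∩ (A ∖ {55}) = ∅, so x is NOT a limit point.
  x = 56: opens ∋ x are {55, 56}, {52, 55, 56}, {53, 55, 56}, {54, 55, 56}, {52, 53, 55, 56}, {52, 54, 55, 56}, {53, 54, 55, 56}, {52, 53, 54, 55, 56}; each meets A ∖ {56}, so x IS a limit point.
Collecting: A' = {52, 53, 54, 56}.


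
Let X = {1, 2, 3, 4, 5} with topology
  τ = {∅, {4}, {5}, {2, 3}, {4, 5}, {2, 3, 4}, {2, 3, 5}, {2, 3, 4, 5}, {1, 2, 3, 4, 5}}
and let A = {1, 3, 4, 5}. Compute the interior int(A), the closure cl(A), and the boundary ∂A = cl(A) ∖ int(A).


int(A) = {4, 5}, cl(A) = {1, 2, 3, 4, 5}, ∂A = {1, 2, 3}.

Closed sets in (X, τ) are complements of opens:
  closed(X, τ) = {∅, {1}, {1, 4}, {1, 5}, {1, 2, 3}, {1, 4, 5}, {1, 2, 3, 4}, {1, 2, 3, 5}, {1, 2, 3, 4, 5}}.
int(A) = ⋃ {U ∈ τ : U ⊆ A}. Opens contained in A: ∅, {4}, {5}, {4, 5}.
Taking the union of these: int(A) = {4, 5}.
cl(A) = ⋂ {C closed : A ⊆ C}. Closed sets containing A: {1, 2, 3, 4, 5}.
Intersecting these: cl(A) = {1, 2, 3, 4, 5}.
∂A = cl(A) ∖ int(A) = {1, 2, 3, 4, 5} ∖ {4, 5} = {1, 2, 3}.


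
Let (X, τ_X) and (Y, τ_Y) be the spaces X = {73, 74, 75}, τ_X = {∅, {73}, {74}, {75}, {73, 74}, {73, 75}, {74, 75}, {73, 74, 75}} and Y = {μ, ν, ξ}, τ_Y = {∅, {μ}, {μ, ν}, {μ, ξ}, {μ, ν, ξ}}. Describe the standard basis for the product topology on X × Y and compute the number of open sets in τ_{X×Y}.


Basis B = {∅ × ∅, {73} × {μ}, {74} × {μ}, {75} × {μ}, {73} × {μ, ν}, {73} × {μ, ξ}, {73, 74} × {μ}, {73, 75} × {μ}, {74} × {μ, ν}, {74} × {μ, ξ}, {74, 75} × {μ}, {75} × {μ, ν}, {75} × {μ, ξ}, {73} × {μ, ν, ξ}, {73, 74, 75} × {μ}, {74} × {μ, ν, ξ}, {75} × {μ, ν, ξ}, {73, 74} × {μ, ν}, {73, 75} × {μ, ν}, {73, 74} × {μ, ξ}, {73, 75} × {μ, ξ}, {74, 75} × {μ, ν}, {74, 75} × {μ, ξ}, {73, 74} × {μ, ν, ξ}, {73, 75} × {μ, ν, ξ}, {73, 74, 75} × {μ, ν}, {73, 74, 75} × {μ, ξ}, {74, 75} × {μ, ν, ξ}, {73, 74, 75} × {μ, ν, ξ}}; |τ_{X×Y}| = 125.

Enumerate products U × V with U ∈ τ_X, V ∈ τ_Y (deduplicated):
  ∅ × ∅ = {} (∅)
  {73} × {μ} = {(73,μ)}
  {74} × {μ} = {(74,μ)}
  {75} × {μ} = {(75,μ)}
  {73} × {μ, ν} = {(73,μ), (73,ν)}
  {73} × {μ, ξ} = {(73,μ), (73,ξ)}
  {73, 74} × {μ} = {(73,μ), (74,μ)}
  {73, 75} × {μ} = {(73,μ), (75,μ)}
  {74} × {μ, ν} = {(74,μ), (74,ν)}
  {74} × {μ, ξ} = {(74,μ), (74,ξ)}
  {74, 75} × {μ} = {(74,μ), (75,μ)}
  {75} × {μ, ν} = {(75,μ), (75,ν)}
  {75} × {μ, ξ} = {(75,μ), (75,ξ)}
  {73} × {μ, ν, ξ} = {(73,μ), (73,ν), (73,ξ)}
  {73, 74, 75} × {μ} = {(73,μ), (74,μ), (75,μ)}
  {74} × {μ, ν, ξ} = {(74,μ), (74,ν), (74,ξ)}
  {75} × {μ, ν, ξ} = {(75,μ), (75,ν), (75,ξ)}
  {73, 74} × {μ, ν} = {(73,μ), (73,ν), (74,μ), (74,ν)}
  {73, 75} × {μ, ν} = {(73,μ), (73,ν), (75,μ), (75,ν)}
  {73, 74} × {μ, ξ} = {(73,μ), (73,ξ), (74,μ), (74,ξ)}
  {73, 75} × {μ, ξ} = {(73,μ), (73,ξ), (75,μ), (75,ξ)}
  {74, 75} × {μ, ν} = {(74,μ), (74,ν), (75,μ), (75,ν)}
  {74, 75} × {μ, ξ} = {(74,μ), (74,ξ), (75,μ), (75,ξ)}
  {73, 74} × {μ, ν, ξ} = {(73,μ), (73,ν), (73,ξ), (74,μ), (74,ν), (74,ξ)}
  {73, 75} × {μ, ν, ξ} = {(73,μ), (73,ν), (73,ξ), (75,μ), (75,ν), (75,ξ)}
  {73, 74, 75} × {μ, ν} = {(73,μ), (73,ν), (74,μ), (74,ν), (75,μ), (75,ν)}
  {73, 74, 75} × {μ, ξ} = {(73,μ), (73,ξ), (74,μ), (74,ξ), (75,μ), (75,ξ)}
  {74, 75} × {μ, ν, ξ} = {(74,μ), (74,ν), (74,ξ), (75,μ), (75,ν), (75,ξ)}
  {73, 74, 75} × {μ, ν, ξ} = {(73,μ), (73,ν), (73,ξ), (74,μ), (74,ν), (74,ξ), (75,μ), (75,ν), (75,ξ)}
These 29 distinct sets form the basis B.
Close under arbitrary unions to get τ_{X×Y}; counting gives |τ_{X×Y}| = 125.


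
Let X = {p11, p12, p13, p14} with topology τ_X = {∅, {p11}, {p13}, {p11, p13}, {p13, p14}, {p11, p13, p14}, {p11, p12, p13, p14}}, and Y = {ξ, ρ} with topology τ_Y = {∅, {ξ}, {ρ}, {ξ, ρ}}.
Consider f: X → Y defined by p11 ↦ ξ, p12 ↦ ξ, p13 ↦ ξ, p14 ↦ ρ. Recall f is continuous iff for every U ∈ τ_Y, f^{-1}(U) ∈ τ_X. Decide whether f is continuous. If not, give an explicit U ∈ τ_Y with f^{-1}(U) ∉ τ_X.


f is NOT continuous.

Compute f^{-1}(U) for each U ∈ τ_Y:
  U = ∅: f^{-1}(U) = ∅ ∈ τ_X ✓.
  U = {ξ}: f^{-1}(U) = {p11, p12, p13} ∉ τ_X ✗.
  U = {ρ}: f^{-1}(U) = {p14} ∉ τ_X ✗.
  U = {ξ, ρ}: f^{-1}(U) = {p11, p12, p13, p14} ∈ τ_X ✓.
Found U = {ξ} with f^{-1}(U) = {p11, p12, p13} not in τ_X. Therefore f is NOT continuous.


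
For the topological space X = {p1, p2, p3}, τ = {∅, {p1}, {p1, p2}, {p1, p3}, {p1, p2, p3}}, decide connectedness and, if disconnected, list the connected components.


(X, τ) is connected.

Find clopen sets (U ∈ τ with X ∖ U ∈ τ):
  U = ∅, X ∖ U = {p1, p2, p3} — both open, so U is clopen.
  U = {p1, p2, p3}, X ∖ U = ∅ — both open, so U is clopen.
Only trivial clopens (∅ and X) exist, so (X, τ) is connected.
Compute connected components by grouping points that agree on all clopens:
  component: {p1, p2, p3}


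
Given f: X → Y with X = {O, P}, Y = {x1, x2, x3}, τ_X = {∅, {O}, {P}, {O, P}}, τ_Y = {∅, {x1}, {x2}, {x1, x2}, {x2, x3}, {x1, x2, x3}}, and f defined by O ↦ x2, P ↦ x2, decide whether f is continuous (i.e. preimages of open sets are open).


f IS continuous.

Compute f^{-1}(U) for each U ∈ τ_Y:
  U = ∅: f^{-1}(U) = ∅ ∈ τ_X ✓.
  U = {x1}: f^{-1}(U) = ∅ ∈ τ_X ✓.
  U = {x2}: f^{-1}(U) = {O, P} ∈ τ_X ✓.
  U = {x1, x2}: f^{-1}(U) = {O, P} ∈ τ_X ✓.
  U = {x2, x3}: f^{-1}(U) = {O, P} ∈ τ_X ✓.
  U = {x1, x2, x3}: f^{-1}(U) = {O, P} ∈ τ_X ✓.
Every preimage lies in τ_X, so f IS continuous.


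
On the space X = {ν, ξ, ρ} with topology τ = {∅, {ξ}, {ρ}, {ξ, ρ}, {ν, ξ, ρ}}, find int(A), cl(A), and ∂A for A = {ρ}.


int(A) = {ρ}, cl(A) = {ν, ρ}, ∂A = {ν}.

Closed sets in (X, τ) are complements of opens:
  closed(X, τ) = {∅, {ν}, {ν, ξ}, {ν, ρ}, {ν, ξ, ρ}}.
int(A) = ⋃ {U ∈ τ : U ⊆ A}. Opens contained in A: ∅, {ρ}.
Taking the union of these: int(A) = {ρ}.
cl(A) = ⋂ {C closed : A ⊆ C}. Closed sets containing A: {ν, ρ}, {ν, ξ, ρ}.
Intersecting these: cl(A) = {ν, ρ}.
∂A = cl(A) ∖ int(A) = {ν, ρ} ∖ {ρ} = {ν}.


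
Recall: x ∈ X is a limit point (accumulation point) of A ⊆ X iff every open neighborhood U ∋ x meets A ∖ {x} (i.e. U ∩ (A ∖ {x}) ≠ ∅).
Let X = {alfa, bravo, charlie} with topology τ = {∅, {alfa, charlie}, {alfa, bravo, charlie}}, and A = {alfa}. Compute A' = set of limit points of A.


A' = {bravo, charlie}

For each x ∈ X, list the open sets U ∈ τ with x ∈ U, then check whether U ∩ (A ∖ {x}) ≠ ∅ for every such U.
  x = alfa: open {alfa, charlie} ∋ x has {alfa, charlie} ∩ (A ∖ {alfa}) = ∅, so x is NOT a limit point.
  x = bravo: opens ∋ x are {alfa, bravo, charlie}; each meets A ∖ {bravo}, so x IS a limit point.
  x = charlie: opens ∋ x are {alfa, charlie}, {alfa, bravo, charlie}; each meets A ∖ {charlie}, so x IS a limit point.
Collecting: A' = {bravo, charlie}.


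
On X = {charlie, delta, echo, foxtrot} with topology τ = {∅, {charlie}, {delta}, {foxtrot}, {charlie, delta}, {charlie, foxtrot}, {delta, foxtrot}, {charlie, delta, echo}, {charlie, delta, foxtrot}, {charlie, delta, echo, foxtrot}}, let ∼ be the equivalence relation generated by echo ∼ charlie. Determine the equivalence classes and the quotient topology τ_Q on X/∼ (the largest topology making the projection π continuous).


X/∼ = {[charlie=echo], [delta], [foxtrot]}; |τ_Q| = 6.

Equivalence classes: [charlie=echo], [delta], [foxtrot].
Quotient map π: X → X/∼ sends charlie ↦ [charlie=echo], delta ↦ [delta], echo ↦ [charlie=echo], foxtrot ↦ [foxtrot].
For each subset V ⊆ X/∼, compute π^{-1}(V) ⊆ X and check whether π^{-1}(V) ∈ τ. V is open in τ_Q iff π^{-1}(V) ∈ τ.
  V = {}: π^{-1}(V) = ∅ ∈ τ ✓.
  V = {[charlie=echo]}: π^{-1}(V) = {charlie, echo} ∉ τ ✗.
  V = {[delta]}: π^{-1}(V) = {delta} ∈ τ ✓.
  V = {[charlie=echo], [delta]}: π^{-1}(V) = {charlie, delta, echo} ∈ τ ✓.
  V = {[foxtrot]}: π^{-1}(V) = {foxtrot} ∈ τ ✓.
  V = {[charlie=echo], [foxtrot]}: π^{-1}(V) = {charlie, echo, foxtrot} ∉ τ ✗.
  V = {[delta], [foxtrot]}: π^{-1}(V) = {delta, foxtrot} ∈ τ ✓.
  V = {[charlie=echo], [delta], [foxtrot]}: π^{-1}(V) = {charlie, delta, echo, foxtrot} ∈ τ ✓.
Open sets in the quotient: τ_Q = {{}, {[delta]}, {[charlie=echo], [delta]}, {[foxtrot]}, {[delta], [foxtrot]}, {[charlie=echo], [delta], [foxtrot]}} (6 elements).


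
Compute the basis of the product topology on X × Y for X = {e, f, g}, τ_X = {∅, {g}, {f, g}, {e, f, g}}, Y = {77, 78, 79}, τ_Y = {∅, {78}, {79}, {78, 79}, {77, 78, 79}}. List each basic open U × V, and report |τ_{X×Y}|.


Basis B = {∅ × ∅, {g} × {78}, {g} × {79}, {f, g} × {78}, {f, g} × {79}, {g} × {78, 79}, {e, f, g} × {78}, {e, f, g} × {79}, {g} × {77, 78, 79}, {f, g} × {78, 79}, {e, f, g} × {78, 79}, {f, g} × {77, 78, 79}, {e, f, g} × {77, 78, 79}}; |τ_{X×Y}| = 30.

Enumerate products U × V with U ∈ τ_X, V ∈ τ_Y (deduplicated):
  ∅ × ∅ = {} (∅)
  {g} × {78} = {(g,78)}
  {g} × {79} = {(g,79)}
  {f, g} × {78} = {(f,78), (g,78)}
  {f, g} × {79} = {(f,79), (g,79)}
  {g} × {78, 79} = {(g,78), (g,79)}
  {e, f, g} × {78} = {(e,78), (f,78), (g,78)}
  {e, f, g} × {79} = {(e,79), (f,79), (g,79)}
  {g} × {77, 78, 79} = {(g,77), (g,78), (g,79)}
  {f, g} × {78, 79} = {(f,78), (f,79), (g,78), (g,79)}
  {e, f, g} × {78, 79} = {(e,78), (e,79), (f,78), (f,79), (g,78), (g,79)}
  {f, g} × {77, 78, 79} = {(f,77), (f,78), (f,79), (g,77), (g,78), (g,79)}
  {e, f, g} × {77, 78, 79} = {(e,77), (e,78), (e,79), (f,77), (f,78), (f,79), (g,77), (g,78), (g,79)}
These 13 distinct sets form the basis B.
Close under arbitrary unions to get τ_{X×Y}; counting gives |τ_{X×Y}| = 30.


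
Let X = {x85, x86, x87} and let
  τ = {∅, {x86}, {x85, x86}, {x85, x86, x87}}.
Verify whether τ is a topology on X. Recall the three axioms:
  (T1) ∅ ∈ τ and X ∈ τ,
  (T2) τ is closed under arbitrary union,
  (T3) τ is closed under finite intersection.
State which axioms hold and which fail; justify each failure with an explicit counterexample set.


τ IS a topology on X.

Axiom (T1): ∅ ∈ τ? Yes; X ∈ τ? Yes.
Axiom (T2/T3): check pairwise unions and intersections of members of τ.
All pairwise intersections and unions checked — each lies in τ. Therefore τ satisfies (T1), (T2), (T3): it IS a topology on X.


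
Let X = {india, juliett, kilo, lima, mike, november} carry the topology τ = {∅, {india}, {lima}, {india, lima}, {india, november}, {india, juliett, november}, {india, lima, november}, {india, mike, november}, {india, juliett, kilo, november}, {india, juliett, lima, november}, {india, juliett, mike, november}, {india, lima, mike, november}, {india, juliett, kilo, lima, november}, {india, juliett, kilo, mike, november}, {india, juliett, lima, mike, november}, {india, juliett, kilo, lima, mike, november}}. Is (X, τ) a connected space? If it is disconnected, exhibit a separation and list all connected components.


(X, τ) is disconnected; components = [{lima}, {india, juliett, kilo, mike, november}].

Find clopen sets (U ∈ τ with X ∖ U ∈ τ):
  U = ∅, X ∖ U = {india, juliett, kilo, lima, mike, november} — both open, so U is clopen.
  U = {lima}, X ∖ U = {india, juliett, kilo, mike, november} — both open, so U is clopen.
  U = {india, juliett, kilo, mike, november}, X ∖ U = {lima} — both open, so U is clopen.
  U = {india, juliett, kilo, lima, mike, november}, X ∖ U = ∅ — both open, so U is clopen.
Nontrivial clopen(s) exist: e.g. {lima}. So (X, τ) is disconnected.
Compute connected components by grouping points that agree on all clopens:
  component: {lima}
  component: {india, juliett, kilo, mike, november}


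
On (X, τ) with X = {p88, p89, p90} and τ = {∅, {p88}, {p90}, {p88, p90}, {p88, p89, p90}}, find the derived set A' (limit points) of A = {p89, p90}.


A' = {p89}

For each x ∈ X, list the open sets U ∈ τ with x ∈ U, then check whether U ∩ (A ∖ {x}) ≠ ∅ for every such U.
  x = p88: open {p88} ∋ x has {p88} ∩ (A ∖ {p88}) = ∅, so x is NOT a limit point.
  x = p89: opens ∋ x are {p88, p89, p90}; each meets A ∖ {p89}, so x IS a limit point.
  x = p90: open {p90} ∋ x has {p90} ∩ (A ∖ {p90}) = ∅, so x is NOT a limit point.
Collecting: A' = {p89}.


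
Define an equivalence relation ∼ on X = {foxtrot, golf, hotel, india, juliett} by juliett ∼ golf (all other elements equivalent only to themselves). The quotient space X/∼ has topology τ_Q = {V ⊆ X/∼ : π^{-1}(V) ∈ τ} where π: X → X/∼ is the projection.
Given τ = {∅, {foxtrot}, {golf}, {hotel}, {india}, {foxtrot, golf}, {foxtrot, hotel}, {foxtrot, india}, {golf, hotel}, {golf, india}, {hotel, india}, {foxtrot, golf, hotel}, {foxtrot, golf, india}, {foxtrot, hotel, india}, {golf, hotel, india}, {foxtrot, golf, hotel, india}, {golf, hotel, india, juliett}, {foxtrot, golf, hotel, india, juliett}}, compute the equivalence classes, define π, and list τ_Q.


X/∼ = {[foxtrot], [golf=juliett], [hotel], [india]}; |τ_Q| = 10.

Equivalence classes: [foxtrot], [golf=juliett], [hotel], [india].
Quotient map π: X → X/∼ sends foxtrot ↦ [foxtrot], golf ↦ [golf=juliett], hotel ↦ [hotel], india ↦ [india], juliett ↦ [golf=juliett].
For each subset V ⊆ X/∼, compute π^{-1}(V) ⊆ X and check whether π^{-1}(V) ∈ τ. V is open in τ_Q iff π^{-1}(V) ∈ τ.
  V = {}: π^{-1}(V) = ∅ ∈ τ ✓.
  V = {[foxtrot]}: π^{-1}(V) = {foxtrot} ∈ τ ✓.
  V = {[golf=juliett]}: π^{-1}(V) = {golf, juliett} ∉ τ ✗.
  V = {[foxtrot], [golf=juliett]}: π^{-1}(V) = {foxtrot, golf, juliett} ∉ τ ✗.
  V = {[hotel]}: π^{-1}(V) = {hotel} ∈ τ ✓.
  V = {[foxtrot], [hotel]}: π^{-1}(V) = {foxtrot, hotel} ∈ τ ✓.
  V = {[golf=juliett], [hotel]}: π^{-1}(V) = {golf, hotel, juliett} ∉ τ ✗.
  V = {[foxtrot], [golf=juliett], [hotel]}: π^{-1}(V) = {foxtrot, golf, hotel, juliett} ∉ τ ✗.
  V = {[india]}: π^{-1}(V) = {india} ∈ τ ✓.
  V = {[foxtrot], [india]}: π^{-1}(V) = {foxtrot, india} ∈ τ ✓.
  V = {[golf=juliett], [india]}: π^{-1}(V) = {golf, india, juliett} ∉ τ ✗.
  V = {[foxtrot], [golf=juliett], [india]}: π^{-1}(V) = {foxtrot, golf, india, juliett} ∉ τ ✗.
  V = {[hotel], [india]}: π^{-1}(V) = {hotel, india} ∈ τ ✓.
  V = {[foxtrot], [hotel], [india]}: π^{-1}(V) = {foxtrot, hotel, india} ∈ τ ✓.
  V = {[golf=juliett], [hotel], [india]}: π^{-1}(V) = {golf, hotel, india, juliett} ∈ τ ✓.
  V = {[foxtrot], [golf=juliett], [hotel], [india]}: π^{-1}(V) = {foxtrot, golf, hotel, india, juliett} ∈ τ ✓.
Open sets in the quotient: τ_Q = {{}, {[foxtrot]}, {[hotel]}, {[foxtrot], [hotel]}, {[india]}, {[foxtrot], [india]}, {[hotel], [india]}, {[foxtrot], [hotel], [india]}, {[golf=juliett], [hotel], [india]}, {[foxtrot], [golf=juliett], [hotel], [india]}} (10 elements).


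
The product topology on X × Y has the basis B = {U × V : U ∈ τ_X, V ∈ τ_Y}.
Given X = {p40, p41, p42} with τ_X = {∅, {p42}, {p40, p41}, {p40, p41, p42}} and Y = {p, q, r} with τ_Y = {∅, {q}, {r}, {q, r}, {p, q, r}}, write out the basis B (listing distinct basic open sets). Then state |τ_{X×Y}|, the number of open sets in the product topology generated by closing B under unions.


Basis B = {∅ × ∅, {p42} × {q}, {p42} × {r}, {p40, p41} × {q}, {p40, p41} × {r}, {p42} × {q, r}, {p40, p41, p42} × {q}, {p40, p41, p42} × {r}, {p42} × {p, q, r}, {p40, p41} × {q, r}, {p40, p41} × {p, q, r}, {p40, p41, p42} × {q, r}, {p40, p41, p42} × {p, q, r}}; |τ_{X×Y}| = 25.

Enumerate products U × V with U ∈ τ_X, V ∈ τ_Y (deduplicated):
  ∅ × ∅ = {} (∅)
  {p42} × {q} = {(p42,q)}
  {p42} × {r} = {(p42,r)}
  {p40, p41} × {q} = {(p40,q), (p41,q)}
  {p40, p41} × {r} = {(p40,r), (p41,r)}
  {p42} × {q, r} = {(p42,q), (p42,r)}
  {p40, p41, p42} × {q} = {(p40,q), (p41,q), (p42,q)}
  {p40, p41, p42} × {r} = {(p40,r), (p41,r), (p42,r)}
  {p42} × {p, q, r} = {(p42,p), (p42,q), (p42,r)}
  {p40, p41} × {q, r} = {(p40,q), (p40,r), (p41,q), (p41,r)}
  {p40, p41} × {p, q, r} = {(p40,p), (p40,q), (p40,r), (p41,p), (p41,q), (p41,r)}
  {p40, p41, p42} × {q, r} = {(p40,q), (p40,r), (p41,q), (p41,r), (p42,q), (p42,r)}
  {p40, p41, p42} × {p, q, r} = {(p40,p), (p40,q), (p40,r), (p41,p), (p41,q), (p41,r), (p42,p), (p42,q), (p42,r)}
These 13 distinct sets form the basis B.
Close under arbitrary unions to get τ_{X×Y}; counting gives |τ_{X×Y}| = 25.


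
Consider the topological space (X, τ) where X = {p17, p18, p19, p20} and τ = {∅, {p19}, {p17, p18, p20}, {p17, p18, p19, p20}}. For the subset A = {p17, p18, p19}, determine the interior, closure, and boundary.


int(A) = {p19}, cl(A) = {p17, p18, p19, p20}, ∂A = {p17, p18, p20}.

Closed sets in (X, τ) are complements of opens:
  closed(X, τ) = {∅, {p19}, {p17, p18, p20}, {p17, p18, p19, p20}}.
int(A) = ⋃ {U ∈ τ : U ⊆ A}. Opens contained in A: ∅, {p19}.
Taking the union of these: int(A) = {p19}.
cl(A) = ⋂ {C closed : A ⊆ C}. Closed sets containing A: {p17, p18, p19, p20}.
Intersecting these: cl(A) = {p17, p18, p19, p20}.
∂A = cl(A) ∖ int(A) = {p17, p18, p19, p20} ∖ {p19} = {p17, p18, p20}.


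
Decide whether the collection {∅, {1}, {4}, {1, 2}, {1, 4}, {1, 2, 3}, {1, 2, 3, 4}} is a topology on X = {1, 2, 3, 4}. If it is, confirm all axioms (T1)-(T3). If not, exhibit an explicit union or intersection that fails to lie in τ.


τ is NOT a topology on X.

Axiom (T1): ∅ ∈ τ? Yes; X ∈ τ? Yes.
Axiom (T2/T3): check pairwise unions and intersections of members of τ.
Counterexample for (T2): {4} ∪ {1, 2} = {1, 2, 4} ∉ τ. Therefore τ is NOT a topology.


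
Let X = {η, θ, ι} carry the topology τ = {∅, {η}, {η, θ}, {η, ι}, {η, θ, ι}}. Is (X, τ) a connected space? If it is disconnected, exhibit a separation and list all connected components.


(X, τ) is connected.

Find clopen sets (U ∈ τ with X ∖ U ∈ τ):
  U = ∅, X ∖ U = {η, θ, ι} — both open, so U is clopen.
  U = {η, θ, ι}, X ∖ U = ∅ — both open, so U is clopen.
Only trivial clopens (∅ and X) exist, so (X, τ) is connected.
Compute connected components by grouping points that agree on all clopens:
  component: {η, θ, ι}


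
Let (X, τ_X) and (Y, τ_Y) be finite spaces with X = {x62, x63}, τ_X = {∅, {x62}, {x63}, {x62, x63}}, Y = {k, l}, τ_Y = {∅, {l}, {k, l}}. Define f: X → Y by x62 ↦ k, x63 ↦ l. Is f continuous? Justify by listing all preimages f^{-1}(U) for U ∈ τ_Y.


f IS continuous.

Compute f^{-1}(U) for each U ∈ τ_Y:
  U = ∅: f^{-1}(U) = ∅ ∈ τ_X ✓.
  U = {l}: f^{-1}(U) = {x63} ∈ τ_X ✓.
  U = {k, l}: f^{-1}(U) = {x62, x63} ∈ τ_X ✓.
Every preimage lies in τ_X, so f IS continuous.


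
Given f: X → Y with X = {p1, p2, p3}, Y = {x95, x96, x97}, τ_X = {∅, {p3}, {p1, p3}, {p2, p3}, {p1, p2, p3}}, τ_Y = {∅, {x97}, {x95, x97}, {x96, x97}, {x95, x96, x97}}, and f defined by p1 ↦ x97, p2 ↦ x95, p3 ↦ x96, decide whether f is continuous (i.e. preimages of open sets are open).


f is NOT continuous.

Compute f^{-1}(U) for each U ∈ τ_Y:
  U = ∅: f^{-1}(U) = ∅ ∈ τ_X ✓.
  U = {x97}: f^{-1}(U) = {p1} ∉ τ_X ✗.
  U = {x95, x97}: f^{-1}(U) = {p1, p2} ∉ τ_X ✗.
  U = {x96, x97}: f^{-1}(U) = {p1, p3} ∈ τ_X ✓.
  U = {x95, x96, x97}: f^{-1}(U) = {p1, p2, p3} ∈ τ_X ✓.
Found U = {x97} with f^{-1}(U) = {p1} not in τ_X. Therefore f is NOT continuous.


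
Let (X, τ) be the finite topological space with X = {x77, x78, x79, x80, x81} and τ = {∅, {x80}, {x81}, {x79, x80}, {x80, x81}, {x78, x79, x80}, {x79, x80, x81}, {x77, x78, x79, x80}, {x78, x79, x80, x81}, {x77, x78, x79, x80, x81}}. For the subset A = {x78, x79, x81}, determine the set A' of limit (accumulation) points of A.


A' = {x77, x78}

For each x ∈ X, list the open sets U ∈ τ with x ∈ U, then check whether U ∩ (A ∖ {x}) ≠ ∅ for every such U.
  x = x77: opens ∋ x are {x77, x78, x79, x80}, {x77, x78, x79, x80, x81}; each meets A ∖ {x77}, so x IS a limit point.
  x = x78: opens ∋ x are {x78, x79, x80}, {x77, x78, x79, x80}, {x78, x79, x80, x81}, {x77, x78, x79, x80, x81}; each meets A ∖ {x78}, so x IS a limit point.
  x = x79: open {x79, x80} ∋ x has {x79, x80} ∩ (A ∖ {x79}) = ∅, so x is NOT a limit point.
  x = x80: open {x80} ∋ x has {x80} ∩ (A ∖ {x80}) = ∅, so x is NOT a limit point.
  x = x81: open {x81} ∋ x has {x81} ∩ (A ∖ {x81}) = ∅, so x is NOT a limit point.
Collecting: A' = {x77, x78}.


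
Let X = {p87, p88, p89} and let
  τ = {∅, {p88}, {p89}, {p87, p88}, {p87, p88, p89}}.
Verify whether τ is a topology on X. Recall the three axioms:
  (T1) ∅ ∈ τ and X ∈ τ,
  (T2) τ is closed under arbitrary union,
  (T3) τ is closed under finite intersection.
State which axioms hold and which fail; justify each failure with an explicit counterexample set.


τ is NOT a topology on X.

Axiom (T1): ∅ ∈ τ? Yes; X ∈ τ? Yes.
Axiom (T2/T3): check pairwise unions and intersections of members of τ.
Counterexample for (T2): {p88} ∪ {p89} = {p88, p89} ∉ τ. Therefore τ is NOT a topology.


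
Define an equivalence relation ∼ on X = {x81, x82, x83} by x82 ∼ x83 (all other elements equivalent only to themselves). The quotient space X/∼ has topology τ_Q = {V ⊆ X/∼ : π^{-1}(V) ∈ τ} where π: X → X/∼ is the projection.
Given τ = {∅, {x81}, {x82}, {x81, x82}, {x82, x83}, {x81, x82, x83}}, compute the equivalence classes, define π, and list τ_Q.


X/∼ = {[x81], [x82=x83]}; |τ_Q| = 4.

Equivalence classes: [x81], [x82=x83].
Quotient map π: X → X/∼ sends x81 ↦ [x81], x82 ↦ [x82=x83], x83 ↦ [x82=x83].
For each subset V ⊆ X/∼, compute π^{-1}(V) ⊆ X and check whether π^{-1}(V) ∈ τ. V is open in τ_Q iff π^{-1}(V) ∈ τ.
  V = {}: π^{-1}(V) = ∅ ∈ τ ✓.
  V = {[x81]}: π^{-1}(V) = {x81} ∈ τ ✓.
  V = {[x82=x83]}: π^{-1}(V) = {x82, x83} ∈ τ ✓.
  V = {[x81], [x82=x83]}: π^{-1}(V) = {x81, x82, x83} ∈ τ ✓.
Open sets in the quotient: τ_Q = {{}, {[x81]}, {[x82=x83]}, {[x81], [x82=x83]}} (4 elements).


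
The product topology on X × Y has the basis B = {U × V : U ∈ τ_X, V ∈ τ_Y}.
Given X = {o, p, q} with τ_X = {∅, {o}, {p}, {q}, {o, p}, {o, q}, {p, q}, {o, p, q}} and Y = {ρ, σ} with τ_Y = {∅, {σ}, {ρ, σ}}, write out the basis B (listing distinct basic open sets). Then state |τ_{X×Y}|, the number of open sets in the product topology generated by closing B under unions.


Basis B = {∅ × ∅, {o} × {σ}, {p} × {σ}, {q} × {σ}, {o} × {ρ, σ}, {o, p} × {σ}, {o, q} × {σ}, {p} × {ρ, σ}, {p, q} × {σ}, {q} × {ρ, σ}, {o, p, q} × {σ}, {o, p} × {ρ, σ}, {o, q} × {ρ, σ}, {p, q} × {ρ, σ}, {o, p, q} × {ρ, σ}}; |τ_{X×Y}| = 27.

Enumerate products U × V with U ∈ τ_X, V ∈ τ_Y (deduplicated):
  ∅ × ∅ = {} (∅)
  {o} × {σ} = {(o,σ)}
  {p} × {σ} = {(p,σ)}
  {q} × {σ} = {(q,σ)}
  {o} × {ρ, σ} = {(o,ρ), (o,σ)}
  {o, p} × {σ} = {(o,σ), (p,σ)}
  {o, q} × {σ} = {(o,σ), (q,σ)}
  {p} × {ρ, σ} = {(p,ρ), (p,σ)}
  {p, q} × {σ} = {(p,σ), (q,σ)}
  {q} × {ρ, σ} = {(q,ρ), (q,σ)}
  {o, p, q} × {σ} = {(o,σ), (p,σ), (q,σ)}
  {o, p} × {ρ, σ} = {(o,ρ), (o,σ), (p,ρ), (p,σ)}
  {o, q} × {ρ, σ} = {(o,ρ), (o,σ), (q,ρ), (q,σ)}
  {p, q} × {ρ, σ} = {(p,ρ), (p,σ), (q,ρ), (q,σ)}
  {o, p, q} × {ρ, σ} = {(o,ρ), (o,σ), (p,ρ), (p,σ), (q,ρ), (q,σ)}
These 15 distinct sets form the basis B.
Close under arbitrary unions to get τ_{X×Y}; counting gives |τ_{X×Y}| = 27.


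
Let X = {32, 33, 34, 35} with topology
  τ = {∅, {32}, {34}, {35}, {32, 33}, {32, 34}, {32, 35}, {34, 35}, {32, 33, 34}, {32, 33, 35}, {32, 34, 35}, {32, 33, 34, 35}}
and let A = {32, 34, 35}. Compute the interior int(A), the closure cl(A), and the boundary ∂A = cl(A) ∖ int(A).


int(A) = {32, 34, 35}, cl(A) = {32, 33, 34, 35}, ∂A = {33}.

Closed sets in (X, τ) are complements of opens:
  closed(X, τ) = {∅, {33}, {34}, {35}, {32, 33}, {33, 34}, {33, 35}, {34, 35}, {32, 33, 34}, {32, 33, 35}, {33, 34, 35}, {32, 33, 34, 35}}.
int(A) = ⋃ {U ∈ τ : U ⊆ A}. Opens contained in A: ∅, {32}, {34}, {35}, {32, 34}, {32, 35}, {34, 35}, {32, 34, 35}.
Taking the union of these: int(A) = {32, 34, 35}.
cl(A) = ⋂ {C closed : A ⊆ C}. Closed sets containing A: {32, 33, 34, 35}.
Intersecting these: cl(A) = {32, 33, 34, 35}.
∂A = cl(A) ∖ int(A) = {32, 33, 34, 35} ∖ {32, 34, 35} = {33}.


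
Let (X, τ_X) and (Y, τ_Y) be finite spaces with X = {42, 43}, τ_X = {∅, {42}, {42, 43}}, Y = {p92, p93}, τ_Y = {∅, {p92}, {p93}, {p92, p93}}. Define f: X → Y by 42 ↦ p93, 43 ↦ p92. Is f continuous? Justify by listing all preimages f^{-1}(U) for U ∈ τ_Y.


f is NOT continuous.

Compute f^{-1}(U) for each U ∈ τ_Y:
  U = ∅: f^{-1}(U) = ∅ ∈ τ_X ✓.
  U = {p92}: f^{-1}(U) = {43} ∉ τ_X ✗.
  U = {p93}: f^{-1}(U) = {42} ∈ τ_X ✓.
  U = {p92, p93}: f^{-1}(U) = {42, 43} ∈ τ_X ✓.
Found U = {p92} with f^{-1}(U) = {43} not in τ_X. Therefore f is NOT continuous.


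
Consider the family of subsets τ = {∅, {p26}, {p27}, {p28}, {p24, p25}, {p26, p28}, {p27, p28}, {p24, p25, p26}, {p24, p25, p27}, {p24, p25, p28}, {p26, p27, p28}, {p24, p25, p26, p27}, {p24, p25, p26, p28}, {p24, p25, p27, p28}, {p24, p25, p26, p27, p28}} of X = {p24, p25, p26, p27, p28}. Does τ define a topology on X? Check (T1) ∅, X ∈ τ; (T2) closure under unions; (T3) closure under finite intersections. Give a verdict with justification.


τ is NOT a topology on X.

Axiom (T1): ∅ ∈ τ? Yes; X ∈ τ? Yes.
Axiom (T2/T3): check pairwise unions and intersections of members of τ.
Counterexample for (T2): {p26} ∪ {p27} = {p26, p27} ∉ τ. Therefore τ is NOT a topology.


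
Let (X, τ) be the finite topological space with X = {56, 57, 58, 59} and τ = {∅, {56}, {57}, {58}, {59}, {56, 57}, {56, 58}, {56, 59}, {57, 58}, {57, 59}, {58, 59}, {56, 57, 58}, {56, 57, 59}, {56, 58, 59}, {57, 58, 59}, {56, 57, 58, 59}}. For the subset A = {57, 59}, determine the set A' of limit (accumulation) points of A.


A' = ∅

For each x ∈ X, list the open sets U ∈ τ with x ∈ U, then check whether U ∩ (A ∖ {x}) ≠ ∅ for every such U.
  x = 56: open {56} ∋ x has {56} ∩ (A ∖ {56}) = ∅, so x is NOT a limit point.
  x = 57: open {57} ∋ x has {57} ∩ (A ∖ {57}) = ∅, so x is NOT a limit point.
  x = 58: open {58} ∋ x has {58} ∩ (A ∖ {58}) = ∅, so x is NOT a limit point.
  x = 59: open {59} ∋ x has {59} ∩ (A ∖ {59}) = ∅, so x is NOT a limit point.
Collecting: A' = ∅.


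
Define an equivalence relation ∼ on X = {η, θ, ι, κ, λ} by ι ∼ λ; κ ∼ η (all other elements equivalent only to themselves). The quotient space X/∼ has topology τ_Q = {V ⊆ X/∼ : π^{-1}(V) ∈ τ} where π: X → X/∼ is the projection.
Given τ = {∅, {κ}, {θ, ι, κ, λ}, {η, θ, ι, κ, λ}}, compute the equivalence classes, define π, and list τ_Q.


X/∼ = {[η=κ], [θ], [ι=λ]}; |τ_Q| = 2.

Equivalence classes: [η=κ], [θ], [ι=λ].
Quotient map π: X → X/∼ sends η ↦ [η=κ], θ ↦ [θ], ι ↦ [ι=λ], κ ↦ [η=κ], λ ↦ [ι=λ].
For each subset V ⊆ X/∼, compute π^{-1}(V) ⊆ X and check whether π^{-1}(V) ∈ τ. V is open in τ_Q iff π^{-1}(V) ∈ τ.
  V = {}: π^{-1}(V) = ∅ ∈ τ ✓.
  V = {[η=κ]}: π^{-1}(V) = {η, κ} ∉ τ ✗.
  V = {[θ]}: π^{-1}(V) = {θ} ∉ τ ✗.
  V = {[η=κ], [θ]}: π^{-1}(V) = {η, θ, κ} ∉ τ ✗.
  V = {[ι=λ]}: π^{-1}(V) = {ι, λ} ∉ τ ✗.
  V = {[η=κ], [ι=λ]}: π^{-1}(V) = {η, ι, κ, λ} ∉ τ ✗.
  V = {[θ], [ι=λ]}: π^{-1}(V) = {θ, ι, λ} ∉ τ ✗.
  V = {[η=κ], [θ], [ι=λ]}: π^{-1}(V) = {η, θ, ι, κ, λ} ∈ τ ✓.
Open sets in the quotient: τ_Q = {{}, {[η=κ], [θ], [ι=λ]}} (2 elements).


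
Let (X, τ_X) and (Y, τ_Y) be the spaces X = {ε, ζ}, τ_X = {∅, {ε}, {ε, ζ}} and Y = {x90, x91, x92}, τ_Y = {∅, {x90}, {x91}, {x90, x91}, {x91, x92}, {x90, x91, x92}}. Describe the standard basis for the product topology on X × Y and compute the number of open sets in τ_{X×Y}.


Basis B = {∅ × ∅, {ε} × {x90}, {ε} × {x91}, {ε} × {x90, x91}, {ε, ζ} × {x90}, {ε} × {x91, x92}, {ε, ζ} × {x91}, {ε} × {x90, x91, x92}, {ε, ζ} × {x90, x91}, {ε, ζ} × {x91, x92}, {ε, ζ} × {x90, x91, x92}}; |τ_{X×Y}| = 18.

Enumerate products U × V with U ∈ τ_X, V ∈ τ_Y (deduplicated):
  ∅ × ∅ = {} (∅)
  {ε} × {x90} = {(ε,x90)}
  {ε} × {x91} = {(ε,x91)}
  {ε} × {x90, x91} = {(ε,x90), (ε,x91)}
  {ε, ζ} × {x90} = {(ε,x90), (ζ,x90)}
  {ε} × {x91, x92} = {(ε,x91), (ε,x92)}
  {ε, ζ} × {x91} = {(ε,x91), (ζ,x91)}
  {ε} × {x90, x91, x92} = {(ε,x90), (ε,x91), (ε,x92)}
  {ε, ζ} × {x90, x91} = {(ε,x90), (ε,x91), (ζ,x90), (ζ,x91)}
  {ε, ζ} × {x91, x92} = {(ε,x91), (ε,x92), (ζ,x91), (ζ,x92)}
  {ε, ζ} × {x90, x91, x92} = {(ε,x90), (ε,x91), (ε,x92), (ζ,x90), (ζ,x91), (ζ,x92)}
These 11 distinct sets form the basis B.
Close under arbitrary unions to get τ_{X×Y}; counting gives |τ_{X×Y}| = 18.


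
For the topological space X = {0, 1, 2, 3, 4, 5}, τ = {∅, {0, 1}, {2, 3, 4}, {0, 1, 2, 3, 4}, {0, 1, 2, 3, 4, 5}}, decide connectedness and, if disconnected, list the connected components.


(X, τ) is connected.

Find clopen sets (U ∈ τ with X ∖ U ∈ τ):
  U = ∅, X ∖ U = {0, 1, 2, 3, 4, 5} — both open, so U is clopen.
  U = {0, 1, 2, 3, 4, 5}, X ∖ U = ∅ — both open, so U is clopen.
Only trivial clopens (∅ and X) exist, so (X, τ) is connected.
Compute connected components by grouping points that agree on all clopens:
  component: {0, 1, 2, 3, 4, 5}


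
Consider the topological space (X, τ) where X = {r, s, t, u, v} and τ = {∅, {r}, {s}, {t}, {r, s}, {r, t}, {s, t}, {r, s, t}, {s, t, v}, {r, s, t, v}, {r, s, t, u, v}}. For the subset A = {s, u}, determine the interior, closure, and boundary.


int(A) = {s}, cl(A) = {s, u, v}, ∂A = {u, v}.

Closed sets in (X, τ) are complements of opens:
  closed(X, τ) = {∅, {u}, {r, u}, {u, v}, {r, u, v}, {s, u, v}, {t, u, v}, {r, s, u, v}, {r, t, u, v}, {s, t, u, v}, {r, s, t, u, v}}.
int(A) = ⋃ {U ∈ τ : U ⊆ A}. Opens contained in A: ∅, {s}.
Taking the union of these: int(A) = {s}.
cl(A) = ⋂ {C closed : A ⊆ C}. Closed sets containing A: {s, u, v}, {r, s, u, v}, {s, t, u, v}, {r, s, t, u, v}.
Intersecting these: cl(A) = {s, u, v}.
∂A = cl(A) ∖ int(A) = {s, u, v} ∖ {s} = {u, v}.


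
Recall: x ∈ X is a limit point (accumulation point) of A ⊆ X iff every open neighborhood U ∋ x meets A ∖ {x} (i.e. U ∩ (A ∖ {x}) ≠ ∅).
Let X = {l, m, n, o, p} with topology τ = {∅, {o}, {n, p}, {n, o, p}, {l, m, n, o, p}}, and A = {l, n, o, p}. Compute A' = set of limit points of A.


A' = {l, m, n, p}

For each x ∈ X, list the open sets U ∈ τ with x ∈ U, then check whether U ∩ (A ∖ {x}) ≠ ∅ for every such U.
  x = l: opens ∋ x are {l, m, n, o, p}; each meets A ∖ {l}, so x IS a limit point.
  x = m: opens ∋ x are {l, m, n, o, p}; each meets A ∖ {m}, so x IS a limit point.
  x = n: opens ∋ x are {n, p}, {n, o, p}, {l, m, n, o, p}; each meets A ∖ {n}, so x IS a limit point.
  x = o: open {o} ∋ x has {o} ∩ (A ∖ {o}) = ∅, so x is NOT a limit point.
  x = p: opens ∋ x are {n, p}, {n, o, p}, {l, m, n, o, p}; each meets A ∖ {p}, so x IS a limit point.
Collecting: A' = {l, m, n, p}.


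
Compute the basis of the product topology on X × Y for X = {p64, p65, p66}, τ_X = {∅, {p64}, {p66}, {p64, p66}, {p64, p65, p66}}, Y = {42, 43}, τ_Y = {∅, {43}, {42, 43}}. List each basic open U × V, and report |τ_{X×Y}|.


Basis B = {∅ × ∅, {p64} × {43}, {p66} × {43}, {p64} × {42, 43}, {p64, p66} × {43}, {p66} × {42, 43}, {p64, p65, p66} × {43}, {p64, p66} × {42, 43}, {p64, p65, p66} × {42, 43}}; |τ_{X×Y}| = 14.

Enumerate products U × V with U ∈ τ_X, V ∈ τ_Y (deduplicated):
  ∅ × ∅ = {} (∅)
  {p64} × {43} = {(p64,43)}
  {p66} × {43} = {(p66,43)}
  {p64} × {42, 43} = {(p64,42), (p64,43)}
  {p64, p66} × {43} = {(p64,43), (p66,43)}
  {p66} × {42, 43} = {(p66,42), (p66,43)}
  {p64, p65, p66} × {43} = {(p64,43), (p65,43), (p66,43)}
  {p64, p66} × {42, 43} = {(p64,42), (p64,43), (p66,42), (p66,43)}
  {p64, p65, p66} × {42, 43} = {(p64,42), (p64,43), (p65,42), (p65,43), (p66,42), (p66,43)}
These 9 distinct sets form the basis B.
Close under arbitrary unions to get τ_{X×Y}; counting gives |τ_{X×Y}| = 14.


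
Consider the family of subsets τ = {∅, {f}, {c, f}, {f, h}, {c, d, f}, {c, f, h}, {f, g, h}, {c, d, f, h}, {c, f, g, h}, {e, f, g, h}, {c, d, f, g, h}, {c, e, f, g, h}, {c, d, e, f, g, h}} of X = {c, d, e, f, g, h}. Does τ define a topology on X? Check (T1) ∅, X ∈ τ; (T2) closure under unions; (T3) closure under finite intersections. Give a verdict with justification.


τ IS a topology on X.

Axiom (T1): ∅ ∈ τ? Yes; X ∈ τ? Yes.
Axiom (T2/T3): check pairwise unions and intersections of members of τ.
All pairwise intersections and unions checked — each lies in τ. Therefore τ satisfies (T1), (T2), (T3): it IS a topology on X.


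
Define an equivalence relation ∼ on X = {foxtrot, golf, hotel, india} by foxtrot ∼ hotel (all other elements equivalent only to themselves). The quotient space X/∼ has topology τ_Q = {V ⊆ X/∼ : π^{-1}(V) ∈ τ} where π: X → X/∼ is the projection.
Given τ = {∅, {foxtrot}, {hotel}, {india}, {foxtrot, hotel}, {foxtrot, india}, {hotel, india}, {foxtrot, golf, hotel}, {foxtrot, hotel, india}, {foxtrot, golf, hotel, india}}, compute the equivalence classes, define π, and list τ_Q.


X/∼ = {[foxtrot=hotel], [golf], [india]}; |τ_Q| = 6.

Equivalence classes: [foxtrot=hotel], [golf], [india].
Quotient map π: X → X/∼ sends foxtrot ↦ [foxtrot=hotel], golf ↦ [golf], hotel ↦ [foxtrot=hotel], india ↦ [india].
For each subset V ⊆ X/∼, compute π^{-1}(V) ⊆ X and check whether π^{-1}(V) ∈ τ. V is open in τ_Q iff π^{-1}(V) ∈ τ.
  V = {}: π^{-1}(V) = ∅ ∈ τ ✓.
  V = {[foxtrot=hotel]}: π^{-1}(V) = {foxtrot, hotel} ∈ τ ✓.
  V = {[golf]}: π^{-1}(V) = {golf} ∉ τ ✗.
  V = {[foxtrot=hotel], [golf]}: π^{-1}(V) = {foxtrot, golf, hotel} ∈ τ ✓.
  V = {[india]}: π^{-1}(V) = {india} ∈ τ ✓.
  V = {[foxtrot=hotel], [india]}: π^{-1}(V) = {foxtrot, hotel, india} ∈ τ ✓.
  V = {[golf], [india]}: π^{-1}(V) = {golf, india} ∉ τ ✗.
  V = {[foxtrot=hotel], [golf], [india]}: π^{-1}(V) = {foxtrot, golf, hotel, india} ∈ τ ✓.
Open sets in the quotient: τ_Q = {{}, {[foxtrot=hotel]}, {[foxtrot=hotel], [golf]}, {[india]}, {[foxtrot=hotel], [india]}, {[foxtrot=hotel], [golf], [india]}} (6 elements).


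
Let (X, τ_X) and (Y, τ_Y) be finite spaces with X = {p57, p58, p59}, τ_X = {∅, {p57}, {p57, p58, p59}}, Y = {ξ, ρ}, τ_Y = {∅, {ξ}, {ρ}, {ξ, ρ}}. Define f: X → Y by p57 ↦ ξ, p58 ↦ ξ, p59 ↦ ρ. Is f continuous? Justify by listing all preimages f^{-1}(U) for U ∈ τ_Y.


f is NOT continuous.

Compute f^{-1}(U) for each U ∈ τ_Y:
  U = ∅: f^{-1}(U) = ∅ ∈ τ_X ✓.
  U = {ξ}: f^{-1}(U) = {p57, p58} ∉ τ_X ✗.
  U = {ρ}: f^{-1}(U) = {p59} ∉ τ_X ✗.
  U = {ξ, ρ}: f^{-1}(U) = {p57, p58, p59} ∈ τ_X ✓.
Found U = {ξ} with f^{-1}(U) = {p57, p58} not in τ_X. Therefore f is NOT continuous.


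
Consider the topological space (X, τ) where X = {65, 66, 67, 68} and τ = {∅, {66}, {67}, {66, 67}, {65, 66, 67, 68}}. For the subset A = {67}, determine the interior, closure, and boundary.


int(A) = {67}, cl(A) = {65, 67, 68}, ∂A = {65, 68}.

Closed sets in (X, τ) are complements of opens:
  closed(X, τ) = {∅, {65, 68}, {65, 66, 68}, {65, 67, 68}, {65, 66, 67, 68}}.
int(A) = ⋃ {U ∈ τ : U ⊆ A}. Opens contained in A: ∅, {67}.
Taking the union of these: int(A) = {67}.
cl(A) = ⋂ {C closed : A ⊆ C}. Closed sets containing A: {65, 67, 68}, {65, 66, 67, 68}.
Intersecting these: cl(A) = {65, 67, 68}.
∂A = cl(A) ∖ int(A) = {65, 67, 68} ∖ {67} = {65, 68}.


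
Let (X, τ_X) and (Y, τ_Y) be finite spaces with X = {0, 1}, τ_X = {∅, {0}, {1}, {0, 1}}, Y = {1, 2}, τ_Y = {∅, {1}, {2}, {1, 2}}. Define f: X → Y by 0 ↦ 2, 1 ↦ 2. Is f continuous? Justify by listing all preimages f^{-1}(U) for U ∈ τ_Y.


f IS continuous.

Compute f^{-1}(U) for each U ∈ τ_Y:
  U = ∅: f^{-1}(U) = ∅ ∈ τ_X ✓.
  U = {1}: f^{-1}(U) = ∅ ∈ τ_X ✓.
  U = {2}: f^{-1}(U) = {0, 1} ∈ τ_X ✓.
  U = {1, 2}: f^{-1}(U) = {0, 1} ∈ τ_X ✓.
Every preimage lies in τ_X, so f IS continuous.


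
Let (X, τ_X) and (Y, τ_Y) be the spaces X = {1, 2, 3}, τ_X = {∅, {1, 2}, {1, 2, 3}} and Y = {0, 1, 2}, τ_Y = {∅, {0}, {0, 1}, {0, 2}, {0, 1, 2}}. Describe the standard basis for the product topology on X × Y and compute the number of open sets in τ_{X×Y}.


Basis B = {∅ × ∅, {1, 2} × {0}, {1, 2, 3} × {0}, {1, 2} × {0, 1}, {1, 2} × {0, 2}, {1, 2} × {0, 1, 2}, {1, 2, 3} × {0, 1}, {1, 2, 3} × {0, 2}, {1, 2, 3} × {0, 1, 2}}; |τ_{X×Y}| = 14.

Enumerate products U × V with U ∈ τ_X, V ∈ τ_Y (deduplicated):
  ∅ × ∅ = {} (∅)
  {1, 2} × {0} = {(1,0), (2,0)}
  {1, 2, 3} × {0} = {(1,0), (2,0), (3,0)}
  {1, 2} × {0, 1} = {(1,0), (1,1), (2,0), (2,1)}
  {1, 2} × {0, 2} = {(1,0), (1,2), (2,0), (2,2)}
  {1, 2} × {0, 1, 2} = {(1,0), (1,1), (1,2), (2,0), (2,1), (2,2)}
  {1, 2, 3} × {0, 1} = {(1,0), (1,1), (2,0), (2,1), (3,0), (3,1)}
  {1, 2, 3} × {0, 2} = {(1,0), (1,2), (2,0), (2,2), (3,0), (3,2)}
  {1, 2, 3} × {0, 1, 2} = {(1,0), (1,1), (1,2), (2,0), (2,1), (2,2), (3,0), (3,1), (3,2)}
These 9 distinct sets form the basis B.
Close under arbitrary unions to get τ_{X×Y}; counting gives |τ_{X×Y}| = 14.
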